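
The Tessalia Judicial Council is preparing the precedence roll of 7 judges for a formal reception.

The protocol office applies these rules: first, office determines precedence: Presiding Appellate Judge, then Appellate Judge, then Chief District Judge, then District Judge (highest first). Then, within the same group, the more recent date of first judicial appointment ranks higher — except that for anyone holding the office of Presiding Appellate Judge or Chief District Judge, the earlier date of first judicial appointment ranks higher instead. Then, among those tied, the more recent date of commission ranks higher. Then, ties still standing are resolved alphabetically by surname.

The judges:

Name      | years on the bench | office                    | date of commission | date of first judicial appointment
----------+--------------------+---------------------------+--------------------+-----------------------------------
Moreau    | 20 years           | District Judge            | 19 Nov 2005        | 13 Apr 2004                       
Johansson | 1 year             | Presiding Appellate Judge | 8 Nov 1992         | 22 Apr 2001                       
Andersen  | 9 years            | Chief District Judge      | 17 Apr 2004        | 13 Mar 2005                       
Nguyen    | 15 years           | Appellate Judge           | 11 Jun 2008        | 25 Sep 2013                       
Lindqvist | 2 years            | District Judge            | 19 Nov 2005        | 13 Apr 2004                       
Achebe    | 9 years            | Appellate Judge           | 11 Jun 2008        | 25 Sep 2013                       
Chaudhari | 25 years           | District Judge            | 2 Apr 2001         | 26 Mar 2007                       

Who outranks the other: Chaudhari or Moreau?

Chaudhari

By office: Johansson (Presiding Appellate Judge); then Achebe and Nguyen (Appellate Judge); then Andersen (Chief District Judge); then Chaudhari, Lindqvist and Moreau (District Judge).
Achebe and Nguyen both have date of first judicial appointment 25 Sep 2013, so the next rule applies.
Achebe and Nguyen both have date of commission 11 Jun 2008, so the next rule applies.
Among Achebe and Nguyen, alphabetically by surname: Achebe before Nguyen.
Among Chaudhari, Lindqvist and Moreau, by date of first judicial appointment (later first): Chaudhari (26 Mar 2007) before Lindqvist and Moreau (13 Apr 2004).
Lindqvist and Moreau both have date of commission 19 Nov 2005, so the next rule applies.
Among Lindqvist and Moreau, alphabetically by surname: Lindqvist before Moreau.
So Chaudhari takes precedence.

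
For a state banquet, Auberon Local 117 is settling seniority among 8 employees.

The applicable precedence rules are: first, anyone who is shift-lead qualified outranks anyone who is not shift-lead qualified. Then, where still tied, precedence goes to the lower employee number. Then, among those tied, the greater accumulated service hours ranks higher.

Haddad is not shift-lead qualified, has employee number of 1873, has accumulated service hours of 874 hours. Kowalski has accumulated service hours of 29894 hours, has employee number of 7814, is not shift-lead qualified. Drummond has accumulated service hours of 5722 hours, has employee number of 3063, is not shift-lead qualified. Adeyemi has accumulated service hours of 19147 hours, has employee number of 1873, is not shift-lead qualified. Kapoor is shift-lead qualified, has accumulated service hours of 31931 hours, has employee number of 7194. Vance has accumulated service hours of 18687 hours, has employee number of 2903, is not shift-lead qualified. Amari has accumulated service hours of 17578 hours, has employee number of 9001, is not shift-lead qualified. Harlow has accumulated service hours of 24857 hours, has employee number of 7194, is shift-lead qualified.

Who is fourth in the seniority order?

Haddad

By the first rule: Kapoor and Harlow (both shift-lead qualified); then Adeyemi, Haddad, Vance, Drummond, Kowalski and Amari (each not shift-lead qualified).
Kapoor and Harlow both have employee number 7194, so the next rule applies.
Among Kapoor and Harlow, by accumulated service hours (higher first): Kapoor (31931 hours) before Harlow (24857 hours).
Among Adeyemi, Haddad, Vance, Drummond, Kowalski and Amari, by employee number (lower first): Adeyemi and Haddad (1873) before Vance (2903) before Drummond (3063) before Kowalski (7814) before Amari (9001).
Among Adeyemi and Haddad, by accumulated service hours (higher first): Adeyemi (19147 hours) before Haddad (874 hours).
Order: Kapoor, Harlow, Adeyemi, Haddad, Vance, Drummond, Kowalski, Amari.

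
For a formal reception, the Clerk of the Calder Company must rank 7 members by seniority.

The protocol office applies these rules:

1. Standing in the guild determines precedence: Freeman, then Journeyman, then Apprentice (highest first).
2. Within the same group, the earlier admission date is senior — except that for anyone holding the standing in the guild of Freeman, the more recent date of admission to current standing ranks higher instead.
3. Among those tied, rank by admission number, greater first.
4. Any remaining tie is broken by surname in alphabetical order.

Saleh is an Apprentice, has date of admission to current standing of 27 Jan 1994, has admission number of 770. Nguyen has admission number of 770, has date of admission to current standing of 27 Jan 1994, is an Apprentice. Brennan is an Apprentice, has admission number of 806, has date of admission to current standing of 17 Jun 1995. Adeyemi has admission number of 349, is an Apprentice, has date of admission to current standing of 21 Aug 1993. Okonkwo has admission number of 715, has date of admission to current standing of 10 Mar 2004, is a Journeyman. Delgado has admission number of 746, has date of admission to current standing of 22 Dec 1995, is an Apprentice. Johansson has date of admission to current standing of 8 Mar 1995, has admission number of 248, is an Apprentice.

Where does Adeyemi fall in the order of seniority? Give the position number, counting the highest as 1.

By standing in the guild: Okonkwo (Journeyman); then Adeyemi, Nguyen, Saleh, Johansson, Brennan and Delgado (Apprentice).
Among Adeyemi, Nguyen, Saleh, Johansson, Brennan and Delgado, by date of admission to current standing (earlier first): Adeyemi (21 Aug 1993) before Nguyen and Saleh (27 Jan 1994) before Johansson (8 Mar 1995) before Brennan (17 Jun 1995) before Delgado (22 Dec 1995).
Nguyen and Saleh both have admission number 770, so the next rule applies.
Among Nguyen and Saleh, alphabetically by surname: Nguyen before Saleh.
Order: Okonkwo, Adeyemi, Nguyen, Saleh, Johansson, Brennan, Delgado. So position 2.

2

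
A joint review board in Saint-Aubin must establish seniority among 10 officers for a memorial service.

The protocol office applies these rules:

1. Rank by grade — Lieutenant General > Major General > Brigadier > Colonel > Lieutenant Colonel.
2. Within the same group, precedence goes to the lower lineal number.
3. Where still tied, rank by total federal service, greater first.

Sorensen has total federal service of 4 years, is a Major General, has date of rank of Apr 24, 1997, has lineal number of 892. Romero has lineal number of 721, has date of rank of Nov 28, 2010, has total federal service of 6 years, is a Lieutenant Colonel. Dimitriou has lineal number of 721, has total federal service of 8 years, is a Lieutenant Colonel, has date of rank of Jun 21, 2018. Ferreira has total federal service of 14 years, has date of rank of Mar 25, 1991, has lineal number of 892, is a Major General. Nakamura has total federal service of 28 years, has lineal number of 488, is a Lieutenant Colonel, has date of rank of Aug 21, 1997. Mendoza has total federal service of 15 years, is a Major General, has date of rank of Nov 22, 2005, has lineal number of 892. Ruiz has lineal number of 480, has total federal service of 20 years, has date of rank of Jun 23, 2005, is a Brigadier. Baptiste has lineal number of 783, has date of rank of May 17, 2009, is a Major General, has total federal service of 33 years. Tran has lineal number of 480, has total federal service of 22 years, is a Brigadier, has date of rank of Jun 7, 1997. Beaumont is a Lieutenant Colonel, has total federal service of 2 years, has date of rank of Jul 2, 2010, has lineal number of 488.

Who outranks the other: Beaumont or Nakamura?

By grade: Baptiste, Mendoza, Ferreira and Sorensen (Major General); then Tran and Ruiz (Brigadier); then Nakamura, Beaumont, Dimitriou and Romero (Lieutenant Colonel).
Among Baptiste, Mendoza, Ferreira and Sorensen, by lineal number (lower first): Baptiste (783) before Mendoza, Ferreira and Sorensen (892).
Among Mendoza, Ferreira and Sorensen, by total federal service (higher first): Mendoza (15 years) before Ferreira (14 years) before Sorensen (4 years).
Tran and Ruiz both have lineal number 480, so the next rule applies.
Among Tran and Ruiz, by total federal service (higher first): Tran (22 years) before Ruiz (20 years).
Among Nakamura, Beaumont, Dimitriou and Romero, by lineal number (lower first): Nakamura and Beaumont (488) before Dimitriou and Romero (721).
Among Nakamura and Beaumont, by total federal service (higher first): Nakamura (28 years) before Beaumont (2 years).
Among Dimitriou and Romero, by total federal service (higher first): Dimitriou (8 years) before Romero (6 years).
So Nakamura takes precedence.

Nakamura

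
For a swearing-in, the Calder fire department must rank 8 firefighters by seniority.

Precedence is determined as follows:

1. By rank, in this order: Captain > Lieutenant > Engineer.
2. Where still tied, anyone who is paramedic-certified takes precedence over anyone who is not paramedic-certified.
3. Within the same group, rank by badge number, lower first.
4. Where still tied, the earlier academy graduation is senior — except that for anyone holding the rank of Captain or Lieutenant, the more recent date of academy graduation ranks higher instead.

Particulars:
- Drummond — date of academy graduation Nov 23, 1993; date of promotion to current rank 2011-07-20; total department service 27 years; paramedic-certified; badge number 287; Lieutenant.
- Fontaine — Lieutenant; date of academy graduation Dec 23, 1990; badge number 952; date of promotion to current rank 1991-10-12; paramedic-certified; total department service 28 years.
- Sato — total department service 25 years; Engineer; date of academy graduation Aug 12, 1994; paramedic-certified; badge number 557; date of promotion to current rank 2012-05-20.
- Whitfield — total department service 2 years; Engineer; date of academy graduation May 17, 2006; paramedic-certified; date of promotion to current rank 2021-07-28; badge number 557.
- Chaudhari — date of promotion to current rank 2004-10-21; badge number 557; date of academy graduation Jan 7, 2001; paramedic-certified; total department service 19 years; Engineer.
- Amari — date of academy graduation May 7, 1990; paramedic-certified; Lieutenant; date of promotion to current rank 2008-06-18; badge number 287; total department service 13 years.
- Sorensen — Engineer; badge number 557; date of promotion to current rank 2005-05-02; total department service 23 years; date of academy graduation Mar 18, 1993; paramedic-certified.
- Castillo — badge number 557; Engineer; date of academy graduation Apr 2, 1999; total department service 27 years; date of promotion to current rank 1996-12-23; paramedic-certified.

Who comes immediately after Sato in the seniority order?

By rank: Drummond, Amari and Fontaine (Lieutenant); then Sorensen, Sato, Castillo, Chaudhari and Whitfield (Engineer).
Drummond, Amari and Fontaine are each paramedic-certified, so the next rule applies.
Among Drummond, Amari and Fontaine, by badge number (lower first): Drummond and Amari (287) before Fontaine (952).
Among Drummond and Amari, by date of academy graduation (later first) (reversed rule for this group): Drummond (Nov 23, 1993) before Amari (May 7, 1990).
Sorensen, Sato, Castillo, Chaudhari and Whitfield are each paramedic-certified, so the next rule applies.
Sorensen, Sato, Castillo, Chaudhari and Whitfield all have badge number 557, so the next rule applies.
Among Sorensen, Sato, Castillo, Chaudhari and Whitfield, by date of academy graduation (earlier first): Sorensen (Mar 18, 1993) before Sato (Aug 12, 1994) before Castillo (Apr 2, 1999) before Chaudhari (Jan 7, 2001) before Whitfield (May 17, 2006).
Order: Drummond, Amari, Fontaine, Sorensen, Sato, Castillo, Chaudhari, Whitfield.

Castillo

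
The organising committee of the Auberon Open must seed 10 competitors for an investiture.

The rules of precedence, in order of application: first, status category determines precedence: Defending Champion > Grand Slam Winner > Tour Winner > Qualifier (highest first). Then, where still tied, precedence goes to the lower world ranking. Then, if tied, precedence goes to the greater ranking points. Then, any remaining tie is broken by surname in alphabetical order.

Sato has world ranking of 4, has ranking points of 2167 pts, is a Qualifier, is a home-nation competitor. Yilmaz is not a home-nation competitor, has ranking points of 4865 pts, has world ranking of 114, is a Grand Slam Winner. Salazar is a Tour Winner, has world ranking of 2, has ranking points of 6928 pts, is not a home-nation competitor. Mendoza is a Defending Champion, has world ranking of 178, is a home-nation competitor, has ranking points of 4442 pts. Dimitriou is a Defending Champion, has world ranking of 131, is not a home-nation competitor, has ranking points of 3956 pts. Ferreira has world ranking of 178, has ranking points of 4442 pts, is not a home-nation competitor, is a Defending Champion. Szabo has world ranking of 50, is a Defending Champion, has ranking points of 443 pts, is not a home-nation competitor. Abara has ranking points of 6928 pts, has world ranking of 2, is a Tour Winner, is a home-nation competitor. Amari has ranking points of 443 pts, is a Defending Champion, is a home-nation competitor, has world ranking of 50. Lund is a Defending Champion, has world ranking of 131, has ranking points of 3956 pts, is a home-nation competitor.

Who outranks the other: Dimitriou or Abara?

Dimitriou

By status category: Amari, Szabo, Dimitriou, Lund, Ferreira and Mendoza (Defending Champion); then Yilmaz (Grand Slam Winner); then Abara and Salazar (Tour Winner); then Sato (Qualifier).
Among Amari, Szabo, Dimitriou, Lund, Ferreira and Mendoza, by world ranking (lower first): Amari and Szabo (50) before Dimitriou and Lund (131) before Ferreira and Mendoza (178).
Amari and Szabo both have ranking points 443 pts, so the next rule applies.
Among Amari and Szabo, alphabetically by surname: Amari before Szabo.
Dimitriou and Lund both have ranking points 3956 pts, so the next rule applies.
Among Dimitriou and Lund, alphabetically by surname: Dimitriou before Lund.
Ferreira and Mendoza both have ranking points 4442 pts, so the next rule applies.
Among Ferreira and Mendoza, alphabetically by surname: Ferreira before Mendoza.
Abara and Salazar both have world ranking 2, so the next rule applies.
Abara and Salazar both have ranking points 6928 pts, so the next rule applies.
Among Abara and Salazar, alphabetically by surname: Abara before Salazar.
So Dimitriou takes precedence.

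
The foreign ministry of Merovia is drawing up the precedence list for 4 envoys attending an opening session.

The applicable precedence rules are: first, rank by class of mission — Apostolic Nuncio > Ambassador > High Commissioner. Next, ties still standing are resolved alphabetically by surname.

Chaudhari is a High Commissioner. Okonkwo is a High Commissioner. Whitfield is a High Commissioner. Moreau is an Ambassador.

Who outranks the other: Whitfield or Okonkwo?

By class of mission: Moreau (Ambassador); then Chaudhari, Okonkwo and Whitfield (High Commissioner).
Among Chaudhari, Okonkwo and Whitfield, alphabetically by surname: Chaudhari before Okonkwo before Whitfield.
So Okonkwo takes precedence.

Okonkwo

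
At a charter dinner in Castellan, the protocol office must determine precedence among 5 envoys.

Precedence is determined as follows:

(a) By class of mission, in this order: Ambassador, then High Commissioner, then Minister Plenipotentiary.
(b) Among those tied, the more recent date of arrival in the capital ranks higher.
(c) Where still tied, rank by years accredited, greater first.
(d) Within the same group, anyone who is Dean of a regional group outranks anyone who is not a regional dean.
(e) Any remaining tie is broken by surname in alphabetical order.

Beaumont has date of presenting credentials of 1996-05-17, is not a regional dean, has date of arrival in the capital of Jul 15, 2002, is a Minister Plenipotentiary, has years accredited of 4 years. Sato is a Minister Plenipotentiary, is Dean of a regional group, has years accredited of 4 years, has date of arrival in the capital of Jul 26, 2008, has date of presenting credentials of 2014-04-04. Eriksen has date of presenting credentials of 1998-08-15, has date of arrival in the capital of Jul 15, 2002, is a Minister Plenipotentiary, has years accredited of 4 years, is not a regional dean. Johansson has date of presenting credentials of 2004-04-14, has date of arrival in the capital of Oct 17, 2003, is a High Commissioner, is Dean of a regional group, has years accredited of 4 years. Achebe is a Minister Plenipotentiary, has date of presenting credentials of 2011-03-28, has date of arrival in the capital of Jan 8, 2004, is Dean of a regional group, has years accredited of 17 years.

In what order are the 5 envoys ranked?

By class of mission: Johansson (High Commissioner); then Sato, Achebe, Beaumont and Eriksen (Minister Plenipotentiary).
Among Sato, Achebe, Beaumont and Eriksen, by date of arrival in the capital (later first): Sato (Jul 26, 2008) before Achebe (Jan 8, 2004) before Beaumont and Eriksen (Jul 15, 2002).
Beaumont and Eriksen both have years accredited 4 years, so the next rule applies.
Beaumont and Eriksen are each not a regional dean, so the next rule applies.
Among Beaumont and Eriksen, alphabetically by surname: Beaumont before Eriksen.
Full order: Johansson, Sato, Achebe, Beaumont, Eriksen.

Johansson, Sato, Achebe, Beaumont, Eriksen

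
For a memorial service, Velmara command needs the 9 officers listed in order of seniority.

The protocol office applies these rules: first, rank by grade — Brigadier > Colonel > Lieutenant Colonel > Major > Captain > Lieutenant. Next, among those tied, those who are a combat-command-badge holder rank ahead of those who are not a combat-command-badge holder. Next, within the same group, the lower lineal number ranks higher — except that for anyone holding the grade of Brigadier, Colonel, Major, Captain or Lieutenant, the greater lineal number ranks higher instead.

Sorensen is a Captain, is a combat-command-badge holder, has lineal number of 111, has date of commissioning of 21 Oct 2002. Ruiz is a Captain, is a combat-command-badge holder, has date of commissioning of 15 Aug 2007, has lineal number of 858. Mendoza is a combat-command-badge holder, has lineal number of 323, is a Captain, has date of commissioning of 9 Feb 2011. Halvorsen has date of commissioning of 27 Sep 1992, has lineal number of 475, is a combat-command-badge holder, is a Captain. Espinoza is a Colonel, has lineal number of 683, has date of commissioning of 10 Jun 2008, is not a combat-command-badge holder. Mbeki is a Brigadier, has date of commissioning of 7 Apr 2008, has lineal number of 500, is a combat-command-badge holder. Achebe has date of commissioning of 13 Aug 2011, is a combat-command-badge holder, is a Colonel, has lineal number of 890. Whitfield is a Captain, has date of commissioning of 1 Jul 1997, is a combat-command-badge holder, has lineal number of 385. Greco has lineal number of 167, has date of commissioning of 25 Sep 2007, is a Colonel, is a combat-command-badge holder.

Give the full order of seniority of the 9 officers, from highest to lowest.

Mbeki, Achebe, Greco, Espinoza, Ruiz, Halvorsen, Whitfield, Mendoza, Sorensen

By grade: Mbeki (Brigadier); then Achebe, Greco and Espinoza (Colonel); then Ruiz, Halvorsen, Whitfield, Mendoza and Sorensen (Captain).
Among Achebe, Greco and Espinoza, a combat-command-badge holder before not a combat-command-badge holder: Achebe and Greco (a combat-command-badge holder) before Espinoza (not a combat-command-badge holder).
Among Achebe and Greco, by lineal number (higher first) (reversed rule for this group): Achebe (890) before Greco (167).
Ruiz, Halvorsen, Whitfield, Mendoza and Sorensen are each a combat-command-badge holder, so the next rule applies.
Among Ruiz, Halvorsen, Whitfield, Mendoza and Sorensen, by lineal number (higher first) (reversed rule for this group): Ruiz (858) before Halvorsen (475) before Whitfield (385) before Mendoza (323) before Sorensen (111).
Full order: Mbeki, Achebe, Greco, Espinoza, Ruiz, Halvorsen, Whitfield, Mendoza, Sorensen.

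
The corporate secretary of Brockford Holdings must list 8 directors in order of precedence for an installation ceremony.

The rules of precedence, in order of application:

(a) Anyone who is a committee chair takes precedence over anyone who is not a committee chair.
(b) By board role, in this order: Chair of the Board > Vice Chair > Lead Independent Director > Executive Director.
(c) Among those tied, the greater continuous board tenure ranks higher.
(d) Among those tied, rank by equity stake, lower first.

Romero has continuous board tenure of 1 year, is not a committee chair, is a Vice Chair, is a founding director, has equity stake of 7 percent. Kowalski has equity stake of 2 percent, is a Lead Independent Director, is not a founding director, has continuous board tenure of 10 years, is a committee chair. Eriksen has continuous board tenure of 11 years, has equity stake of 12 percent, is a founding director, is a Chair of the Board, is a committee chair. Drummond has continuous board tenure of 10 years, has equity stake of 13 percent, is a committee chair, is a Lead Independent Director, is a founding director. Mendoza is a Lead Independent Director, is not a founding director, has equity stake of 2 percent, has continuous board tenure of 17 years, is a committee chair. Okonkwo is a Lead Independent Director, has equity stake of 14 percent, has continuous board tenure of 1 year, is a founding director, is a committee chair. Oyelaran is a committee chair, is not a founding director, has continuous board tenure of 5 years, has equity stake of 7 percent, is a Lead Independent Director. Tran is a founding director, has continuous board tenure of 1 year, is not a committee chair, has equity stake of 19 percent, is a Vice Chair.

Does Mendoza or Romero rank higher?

Mendoza

By the first rule: Eriksen, Mendoza, Kowalski, Drummond, Oyelaran and Okonkwo (each a committee chair); then Romero and Tran (both not a committee chair).
Among Eriksen, Mendoza, Kowalski, Drummond, Oyelaran and Okonkwo, by board role: Eriksen (Chair of the Board) before Mendoza, Kowalski, Drummond, Oyelaran and Okonkwo (Lead Independent Director).
Among Mendoza, Kowalski, Drummond, Oyelaran and Okonkwo, by continuous board tenure (higher first): Mendoza (17 years) before Kowalski and Drummond (10 years) before Oyelaran (5 years) before Okonkwo (1 year).
Among Kowalski and Drummond, by equity stake (lower first): Kowalski (2 percent) before Drummond (13 percent).
Romero and Tran are each Vice Chair, so the next rule applies.
Romero and Tran both have continuous board tenure 1 year, so the next rule applies.
Among Romero and Tran, by equity stake (lower first): Romero (7 percent) before Tran (19 percent).
So Mendoza takes precedence.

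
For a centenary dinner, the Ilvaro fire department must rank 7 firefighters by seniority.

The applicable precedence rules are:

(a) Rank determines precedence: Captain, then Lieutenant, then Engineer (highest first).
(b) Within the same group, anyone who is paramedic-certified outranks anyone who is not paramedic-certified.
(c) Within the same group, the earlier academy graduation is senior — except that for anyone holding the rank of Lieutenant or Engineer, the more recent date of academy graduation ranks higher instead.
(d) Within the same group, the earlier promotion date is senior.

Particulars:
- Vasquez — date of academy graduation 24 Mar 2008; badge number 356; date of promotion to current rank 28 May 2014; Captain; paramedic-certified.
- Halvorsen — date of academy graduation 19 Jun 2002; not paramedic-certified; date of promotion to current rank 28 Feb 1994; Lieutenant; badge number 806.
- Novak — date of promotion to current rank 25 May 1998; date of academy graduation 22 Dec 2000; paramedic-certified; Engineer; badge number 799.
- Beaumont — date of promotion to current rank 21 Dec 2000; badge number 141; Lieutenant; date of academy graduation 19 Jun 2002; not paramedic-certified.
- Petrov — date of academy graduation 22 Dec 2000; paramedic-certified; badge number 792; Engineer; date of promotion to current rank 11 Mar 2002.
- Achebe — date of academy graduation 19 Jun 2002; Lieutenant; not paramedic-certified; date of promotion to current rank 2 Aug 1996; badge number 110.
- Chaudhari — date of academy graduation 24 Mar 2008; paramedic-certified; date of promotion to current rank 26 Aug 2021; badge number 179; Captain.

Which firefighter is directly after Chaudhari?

Halvorsen

By rank: Vasquez and Chaudhari (Captain); then Halvorsen, Achebe and Beaumont (Lieutenant); then Novak and Petrov (Engineer).
Vasquez and Chaudhari are each paramedic-certified, so the next rule applies.
Vasquez and Chaudhari both have date of academy graduation 24 Mar 2008, so the next rule applies.
Among Vasquez and Chaudhari, by date of promotion to current rank (earlier first): Vasquez (28 May 2014) before Chaudhari (26 Aug 2021).
Halvorsen, Achebe and Beaumont are each not paramedic-certified, so the next rule applies.
Halvorsen, Achebe and Beaumont all have date of academy graduation 19 Jun 2002, so the next rule applies.
Among Halvorsen, Achebe and Beaumont, by date of promotion to current rank (earlier first): Halvorsen (28 Feb 1994) before Achebe (2 Aug 1996) before Beaumont (21 Dec 2000).
Novak and Petrov are each paramedic-certified, so the next rule applies.
Novak and Petrov both have date of academy graduation 22 Dec 2000, so the next rule applies.
Among Novak and Petrov, by date of promotion to current rank (earlier first): Novak (25 May 1998) before Petrov (11 Mar 2002).
Order: Vasquez, Chaudhari, Halvorsen, Achebe, Beaumont, Novak, Petrov.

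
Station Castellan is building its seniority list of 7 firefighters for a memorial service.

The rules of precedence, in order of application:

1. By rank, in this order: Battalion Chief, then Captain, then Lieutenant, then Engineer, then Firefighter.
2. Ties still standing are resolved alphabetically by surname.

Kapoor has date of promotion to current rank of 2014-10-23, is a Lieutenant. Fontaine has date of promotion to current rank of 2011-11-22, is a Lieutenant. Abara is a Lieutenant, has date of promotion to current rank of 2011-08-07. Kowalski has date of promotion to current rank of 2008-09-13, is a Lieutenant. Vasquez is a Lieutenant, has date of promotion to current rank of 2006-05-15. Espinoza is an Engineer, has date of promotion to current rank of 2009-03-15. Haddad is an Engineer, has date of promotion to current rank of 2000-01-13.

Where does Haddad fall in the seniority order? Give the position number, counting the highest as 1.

By rank: Abara, Fontaine, Kapoor, Kowalski and Vasquez (Lieutenant); then Espinoza and Haddad (Engineer).
Among Abara, Fontaine, Kapoor, Kowalski and Vasquez, alphabetically by surname: Abara before Fontaine before Kapoor before Kowalski before Vasquez.
Among Espinoza and Haddad, alphabetically by surname: Espinoza before Haddad.
Order: Abara, Fontaine, Kapoor, Kowalski, Vasquez, Espinoza, Haddad. So position 7.

7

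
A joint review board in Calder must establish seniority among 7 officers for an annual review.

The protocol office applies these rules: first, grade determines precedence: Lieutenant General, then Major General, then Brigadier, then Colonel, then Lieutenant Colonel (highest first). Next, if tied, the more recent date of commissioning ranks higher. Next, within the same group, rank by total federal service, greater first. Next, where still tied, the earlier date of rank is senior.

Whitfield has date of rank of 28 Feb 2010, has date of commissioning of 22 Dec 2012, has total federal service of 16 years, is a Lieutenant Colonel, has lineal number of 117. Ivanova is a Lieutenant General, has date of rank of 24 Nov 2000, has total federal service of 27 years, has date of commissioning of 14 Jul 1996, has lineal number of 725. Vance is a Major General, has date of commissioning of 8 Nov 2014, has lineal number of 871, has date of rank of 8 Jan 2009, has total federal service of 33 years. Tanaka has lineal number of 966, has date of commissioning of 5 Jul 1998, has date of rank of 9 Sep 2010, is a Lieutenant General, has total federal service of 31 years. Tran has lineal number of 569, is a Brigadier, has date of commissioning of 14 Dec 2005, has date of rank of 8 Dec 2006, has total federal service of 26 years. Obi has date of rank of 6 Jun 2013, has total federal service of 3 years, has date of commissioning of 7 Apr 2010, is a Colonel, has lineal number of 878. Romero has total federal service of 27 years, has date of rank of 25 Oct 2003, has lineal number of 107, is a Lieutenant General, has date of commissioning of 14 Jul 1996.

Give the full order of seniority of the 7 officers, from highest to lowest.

By grade: Tanaka, Ivanova and Romero (Lieutenant General); then Vance (Major General); then Tran (Brigadier); then Obi (Colonel); then Whitfield (Lieutenant Colonel).
Among Tanaka, Ivanova and Romero, by date of commissioning (later first): Tanaka (5 Jul 1998) before Ivanova and Romero (14 Jul 1996).
Ivanova and Romero both have total federal service 27 years, so the next rule applies.
Among Ivanova and Romero, by date of rank (earlier first): Ivanova (24 Nov 2000) before Romero (25 Oct 2003).
Full order: Tanaka, Ivanova, Romero, Vance, Tran, Obi, Whitfield.

Tanaka, Ivanova, Romero, Vance, Tran, Obi, Whitfield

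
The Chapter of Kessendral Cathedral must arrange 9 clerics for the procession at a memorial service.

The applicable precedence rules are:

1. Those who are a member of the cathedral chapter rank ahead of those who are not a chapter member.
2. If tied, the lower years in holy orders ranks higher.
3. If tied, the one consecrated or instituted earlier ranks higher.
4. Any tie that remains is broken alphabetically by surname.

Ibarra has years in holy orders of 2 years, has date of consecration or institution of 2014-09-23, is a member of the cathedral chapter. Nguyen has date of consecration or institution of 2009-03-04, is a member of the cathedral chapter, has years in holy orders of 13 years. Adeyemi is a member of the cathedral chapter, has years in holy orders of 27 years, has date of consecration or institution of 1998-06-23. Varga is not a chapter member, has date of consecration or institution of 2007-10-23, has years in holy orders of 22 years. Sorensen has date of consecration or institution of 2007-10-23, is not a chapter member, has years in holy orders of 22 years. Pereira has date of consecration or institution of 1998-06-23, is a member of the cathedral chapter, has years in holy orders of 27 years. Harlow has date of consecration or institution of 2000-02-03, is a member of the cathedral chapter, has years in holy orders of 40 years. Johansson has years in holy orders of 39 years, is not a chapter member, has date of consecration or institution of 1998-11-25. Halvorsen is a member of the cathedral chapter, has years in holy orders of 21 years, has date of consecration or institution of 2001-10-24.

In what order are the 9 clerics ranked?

Ibarra, Nguyen, Halvorsen, Adeyemi, Pereira, Harlow, Sorensen, Varga, Johansson

By the first rule: Ibarra, Nguyen, Halvorsen, Adeyemi, Pereira and Harlow (each a member of the cathedral chapter); then Sorensen, Varga and Johansson (each not a chapter member).
Among Ibarra, Nguyen, Halvorsen, Adeyemi, Pereira and Harlow, by years in holy orders (lower first): Ibarra (2 years) before Nguyen (13 years) before Halvorsen (21 years) before Adeyemi and Pereira (27 years) before Harlow (40 years).
Adeyemi and Pereira both have date of consecration or institution 1998-06-23, so the next rule applies.
Among Adeyemi and Pereira, alphabetically by surname: Adeyemi before Pereira.
Among Sorensen, Varga and Johansson, by years in holy orders (lower first): Sorensen and Varga (22 years) before Johansson (39 years).
Sorensen and Varga both have date of consecration or institution 2007-10-23, so the next rule applies.
Among Sorensen and Varga, alphabetically by surname: Sorensen before Varga.
Full order: Ibarra, Nguyen, Halvorsen, Adeyemi, Pereira, Harlow, Sorensen, Varga, Johansson.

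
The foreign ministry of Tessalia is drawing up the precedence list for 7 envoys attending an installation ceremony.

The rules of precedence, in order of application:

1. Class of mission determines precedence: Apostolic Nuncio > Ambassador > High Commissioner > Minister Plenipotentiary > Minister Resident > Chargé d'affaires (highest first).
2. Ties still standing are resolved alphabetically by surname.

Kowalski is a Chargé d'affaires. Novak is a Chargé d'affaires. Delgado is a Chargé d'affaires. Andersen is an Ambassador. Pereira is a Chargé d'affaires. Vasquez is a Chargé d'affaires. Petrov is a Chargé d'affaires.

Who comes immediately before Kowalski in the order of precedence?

Delgado

By class of mission: Andersen (Ambassador); then Delgado, Kowalski, Novak, Pereira, Petrov and Vasquez (Chargé d'affaires).
Among Delgado, Kowalski, Novak, Pereira, Petrov and Vasquez, alphabetically by surname: Delgado before Kowalski before Novak before Pereira before Petrov before Vasquez.
Order: Andersen, Delgado, Kowalski, Novak, Pereira, Petrov, Vasquez.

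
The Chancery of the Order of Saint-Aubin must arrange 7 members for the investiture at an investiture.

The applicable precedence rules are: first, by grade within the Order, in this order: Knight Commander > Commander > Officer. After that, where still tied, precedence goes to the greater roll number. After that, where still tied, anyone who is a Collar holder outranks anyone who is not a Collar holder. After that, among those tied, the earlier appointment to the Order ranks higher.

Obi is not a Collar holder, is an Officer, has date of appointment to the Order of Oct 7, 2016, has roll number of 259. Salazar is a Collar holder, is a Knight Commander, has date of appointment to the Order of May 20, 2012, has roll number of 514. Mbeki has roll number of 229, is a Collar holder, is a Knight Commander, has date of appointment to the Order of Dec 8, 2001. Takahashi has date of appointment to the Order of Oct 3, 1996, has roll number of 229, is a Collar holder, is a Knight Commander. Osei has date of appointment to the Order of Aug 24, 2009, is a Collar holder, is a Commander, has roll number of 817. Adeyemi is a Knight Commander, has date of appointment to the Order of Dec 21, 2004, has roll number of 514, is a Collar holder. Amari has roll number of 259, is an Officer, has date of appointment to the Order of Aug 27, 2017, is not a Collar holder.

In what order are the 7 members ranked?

By grade within the Order: Adeyemi, Salazar, Takahashi and Mbeki (Knight Commander); then Osei (Commander); then Obi and Amari (Officer).
Among Adeyemi, Salazar, Takahashi and Mbeki, by roll number (higher first): Adeyemi and Salazar (514) before Takahashi and Mbeki (229).
Adeyemi and Salazar are each a Collar holder, so the next rule applies.
Among Adeyemi and Salazar, by date of appointment to the Order (earlier first): Adeyemi (Dec 21, 2004) before Salazar (May 20, 2012).
Takahashi and Mbeki are each a Collar holder, so the next rule applies.
Among Takahashi and Mbeki, by date of appointment to the Order (earlier first): Takahashi (Oct 3, 1996) before Mbeki (Dec 8, 2001).
Obi and Amari both have roll number 259, so the next rule applies.
Obi and Amari are each not a Collar holder, so the next rule applies.
Among Obi and Amari, by date of appointment to the Order (earlier first): Obi (Oct 7, 2016) before Amari (Aug 27, 2017).
Full order: Adeyemi, Salazar, Takahashi, Mbeki, Osei, Obi, Amari.

Adeyemi, Salazar, Takahashi, Mbeki, Osei, Obi, Amari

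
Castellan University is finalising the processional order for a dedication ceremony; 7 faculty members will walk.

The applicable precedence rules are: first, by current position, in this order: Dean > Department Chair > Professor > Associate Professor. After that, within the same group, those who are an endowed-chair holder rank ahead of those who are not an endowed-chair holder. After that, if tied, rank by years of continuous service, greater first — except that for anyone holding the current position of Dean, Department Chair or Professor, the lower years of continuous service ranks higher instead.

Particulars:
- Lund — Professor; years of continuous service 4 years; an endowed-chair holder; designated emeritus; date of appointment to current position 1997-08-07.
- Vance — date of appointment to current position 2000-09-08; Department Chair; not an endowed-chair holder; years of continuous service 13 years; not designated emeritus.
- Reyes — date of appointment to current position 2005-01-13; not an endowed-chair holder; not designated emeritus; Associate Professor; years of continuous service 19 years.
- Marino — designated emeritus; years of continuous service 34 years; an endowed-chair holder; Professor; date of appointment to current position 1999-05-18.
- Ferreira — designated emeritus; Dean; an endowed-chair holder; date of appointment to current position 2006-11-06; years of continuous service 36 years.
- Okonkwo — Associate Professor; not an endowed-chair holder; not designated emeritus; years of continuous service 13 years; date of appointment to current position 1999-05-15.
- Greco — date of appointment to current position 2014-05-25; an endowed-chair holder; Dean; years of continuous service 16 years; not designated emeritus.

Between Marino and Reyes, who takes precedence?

By current position: Greco and Ferreira (Dean); then Vance (Department Chair); then Lund and Marino (Professor); then Reyes and Okonkwo (Associate Professor).
Greco and Ferreira are each an endowed-chair holder, so the next rule applies.
Among Greco and Ferreira, by years of continuous service (lower first) (reversed rule for this group): Greco (16 years) before Ferreira (36 years).
Lund and Marino are each an endowed-chair holder, so the next rule applies.
Among Lund and Marino, by years of continuous service (lower first) (reversed rule for this group): Lund (4 years) before Marino (34 years).
Reyes and Okonkwo are each not an endowed-chair holder, so the next rule applies.
Among Reyes and Okonkwo, by years of continuous service (higher first): Reyes (19 years) before Okonkwo (13 years).
So Marino takes precedence.

Marino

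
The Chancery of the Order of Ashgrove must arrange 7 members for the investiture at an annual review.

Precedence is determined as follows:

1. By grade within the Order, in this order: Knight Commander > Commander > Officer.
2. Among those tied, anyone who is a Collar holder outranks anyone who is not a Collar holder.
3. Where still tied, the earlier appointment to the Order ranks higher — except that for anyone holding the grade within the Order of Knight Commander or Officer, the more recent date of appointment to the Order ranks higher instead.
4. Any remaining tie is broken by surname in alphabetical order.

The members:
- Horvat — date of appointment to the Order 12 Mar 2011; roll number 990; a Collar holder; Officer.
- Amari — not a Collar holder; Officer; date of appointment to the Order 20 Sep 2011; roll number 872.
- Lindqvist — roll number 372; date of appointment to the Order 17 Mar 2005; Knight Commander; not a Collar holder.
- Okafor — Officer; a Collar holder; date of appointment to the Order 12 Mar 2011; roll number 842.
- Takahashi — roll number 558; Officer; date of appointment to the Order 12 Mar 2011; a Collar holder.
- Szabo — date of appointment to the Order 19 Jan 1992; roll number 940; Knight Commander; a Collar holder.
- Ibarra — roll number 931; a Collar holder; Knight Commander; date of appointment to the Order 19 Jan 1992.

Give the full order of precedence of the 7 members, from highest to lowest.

By grade within the Order: Ibarra, Szabo and Lindqvist (Knight Commander); then Horvat, Okafor, Takahashi and Amari (Officer).
Among Ibarra, Szabo and Lindqvist, a Collar holder before not a Collar holder: Ibarra and Szabo (a Collar holder) before Lindqvist (not a Collar holder).
Ibarra and Szabo both have date of appointment to the Order 19 Jan 1992, so the next rule applies.
Among Ibarra and Szabo, alphabetically by surname: Ibarra before Szabo.
Among Horvat, Okafor, Takahashi and Amari, a Collar holder before not a Collar holder: Horvat, Okafor and Takahashi (a Collar holder) before Amari (not a Collar holder).
Horvat, Okafor and Takahashi all have date of appointment to the Order 12 Mar 2011, so the next rule applies.
Among Horvat, Okafor and Takahashi, alphabetically by surname: Horvat before Okafor before Takahashi.
Full order: Ibarra, Szabo, Lindqvist, Horvat, Okafor, Takahashi, Amari.

Ibarra, Szabo, Lindqvist, Horvat, Okafor, Takahashi, Amari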